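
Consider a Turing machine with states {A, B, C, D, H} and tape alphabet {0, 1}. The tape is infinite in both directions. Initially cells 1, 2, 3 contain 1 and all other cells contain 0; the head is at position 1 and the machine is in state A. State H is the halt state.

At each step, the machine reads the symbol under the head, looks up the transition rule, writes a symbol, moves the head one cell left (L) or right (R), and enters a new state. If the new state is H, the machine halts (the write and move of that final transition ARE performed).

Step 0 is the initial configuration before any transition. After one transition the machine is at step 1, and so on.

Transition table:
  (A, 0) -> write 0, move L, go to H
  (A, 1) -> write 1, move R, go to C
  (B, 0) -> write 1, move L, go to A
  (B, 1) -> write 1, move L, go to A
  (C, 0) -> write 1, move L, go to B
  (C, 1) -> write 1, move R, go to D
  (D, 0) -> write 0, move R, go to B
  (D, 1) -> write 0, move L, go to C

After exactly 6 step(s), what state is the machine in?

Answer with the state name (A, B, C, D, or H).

Step 1: in state A at pos 1, read 1 -> (A,1)->write 1,move R,goto C. Now: state=C, head=2, tape[0..4]=01110 (head:   ^)
Step 2: in state C at pos 2, read 1 -> (C,1)->write 1,move R,goto D. Now: state=D, head=3, tape[0..4]=01110 (head:    ^)
Step 3: in state D at pos 3, read 1 -> (D,1)->write 0,move L,goto C. Now: state=C, head=2, tape[0..4]=01100 (head:   ^)
Step 4: in state C at pos 2, read 1 -> (C,1)->write 1,move R,goto D. Now: state=D, head=3, tape[0..4]=01100 (head:    ^)
Step 5: in state D at pos 3, read 0 -> (D,0)->write 0,move R,goto B. Now: state=B, head=4, tape[0..5]=011000 (head:     ^)
Step 6: in state B at pos 4, read 0 -> (B,0)->write 1,move L,goto A. Now: state=A, head=3, tape[0..5]=011010 (head:    ^)

Answer: A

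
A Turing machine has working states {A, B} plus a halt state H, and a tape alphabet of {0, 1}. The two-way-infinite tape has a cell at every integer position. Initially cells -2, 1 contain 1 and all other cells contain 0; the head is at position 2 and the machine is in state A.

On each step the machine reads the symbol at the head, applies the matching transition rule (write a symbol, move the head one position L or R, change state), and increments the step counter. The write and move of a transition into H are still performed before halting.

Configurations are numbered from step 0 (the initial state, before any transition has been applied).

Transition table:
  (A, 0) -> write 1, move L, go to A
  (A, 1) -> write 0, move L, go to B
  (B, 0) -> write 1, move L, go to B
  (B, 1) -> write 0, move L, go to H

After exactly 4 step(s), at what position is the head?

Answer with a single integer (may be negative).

Answer: -2

Derivation:
Step 1: in state A at pos 2, read 0 -> (A,0)->write 1,move L,goto A. Now: state=A, head=1, tape[-3..3]=0100110 (head:     ^)
Step 2: in state A at pos 1, read 1 -> (A,1)->write 0,move L,goto B. Now: state=B, head=0, tape[-3..3]=0100010 (head:    ^)
Step 3: in state B at pos 0, read 0 -> (B,0)->write 1,move L,goto B. Now: state=B, head=-1, tape[-3..3]=0101010 (head:   ^)
Step 4: in state B at pos -1, read 0 -> (B,0)->write 1,move L,goto B. Now: state=B, head=-2, tape[-3..3]=0111010 (head:  ^)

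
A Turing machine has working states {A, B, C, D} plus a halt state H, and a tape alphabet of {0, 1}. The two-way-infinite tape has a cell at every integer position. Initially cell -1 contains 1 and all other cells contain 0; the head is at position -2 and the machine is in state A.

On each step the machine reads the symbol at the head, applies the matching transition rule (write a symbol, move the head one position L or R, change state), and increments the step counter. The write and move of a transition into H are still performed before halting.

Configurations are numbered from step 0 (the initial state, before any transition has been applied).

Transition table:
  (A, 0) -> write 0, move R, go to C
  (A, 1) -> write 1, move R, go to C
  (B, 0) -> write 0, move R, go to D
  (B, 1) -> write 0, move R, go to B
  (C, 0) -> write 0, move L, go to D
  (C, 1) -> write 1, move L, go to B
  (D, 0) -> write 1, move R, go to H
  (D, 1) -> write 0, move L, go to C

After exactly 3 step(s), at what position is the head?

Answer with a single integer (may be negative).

Answer: -1

Derivation:
Step 1: in state A at pos -2, read 0 -> (A,0)->write 0,move R,goto C. Now: state=C, head=-1, tape[-3..0]=0010 (head:   ^)
Step 2: in state C at pos -1, read 1 -> (C,1)->write 1,move L,goto B. Now: state=B, head=-2, tape[-3..0]=0010 (head:  ^)
Step 3: in state B at pos -2, read 0 -> (B,0)->write 0,move R,goto D. Now: state=D, head=-1, tape[-3..0]=0010 (head:   ^)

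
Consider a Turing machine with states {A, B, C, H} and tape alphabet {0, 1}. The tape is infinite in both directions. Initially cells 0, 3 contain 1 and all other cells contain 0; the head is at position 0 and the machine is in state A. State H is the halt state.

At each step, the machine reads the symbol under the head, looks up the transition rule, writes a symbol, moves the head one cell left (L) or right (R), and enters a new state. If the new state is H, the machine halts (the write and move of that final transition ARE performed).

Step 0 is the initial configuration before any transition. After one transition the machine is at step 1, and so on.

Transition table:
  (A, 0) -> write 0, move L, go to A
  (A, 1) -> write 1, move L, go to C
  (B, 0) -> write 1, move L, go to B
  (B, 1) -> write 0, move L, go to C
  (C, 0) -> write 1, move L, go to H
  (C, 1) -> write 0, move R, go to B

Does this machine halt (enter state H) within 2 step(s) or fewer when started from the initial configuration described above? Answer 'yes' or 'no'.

Step 1: in state A at pos 0, read 1 -> (A,1)->write 1,move L,goto C. Now: state=C, head=-1, tape[-2..4]=0010010 (head:  ^)
Step 2: in state C at pos -1, read 0 -> (C,0)->write 1,move L,goto H. Now: state=H, head=-2, tape[-3..4]=00110010 (head:  ^)
State H reached at step 2; 2 <= 2 -> yes

Answer: yes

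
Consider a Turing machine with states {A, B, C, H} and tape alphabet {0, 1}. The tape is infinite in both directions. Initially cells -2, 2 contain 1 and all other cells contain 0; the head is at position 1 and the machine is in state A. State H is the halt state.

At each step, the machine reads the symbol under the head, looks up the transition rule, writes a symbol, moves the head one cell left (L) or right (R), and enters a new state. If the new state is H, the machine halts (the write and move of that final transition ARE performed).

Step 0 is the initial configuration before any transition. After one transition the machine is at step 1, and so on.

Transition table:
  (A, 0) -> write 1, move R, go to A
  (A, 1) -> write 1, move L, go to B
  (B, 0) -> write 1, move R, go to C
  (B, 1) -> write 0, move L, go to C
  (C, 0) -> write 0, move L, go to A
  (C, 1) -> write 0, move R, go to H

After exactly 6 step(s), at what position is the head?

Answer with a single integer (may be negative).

Step 1: in state A at pos 1, read 0 -> (A,0)->write 1,move R,goto A. Now: state=A, head=2, tape[-3..3]=0100110 (head:      ^)
Step 2: in state A at pos 2, read 1 -> (A,1)->write 1,move L,goto B. Now: state=B, head=1, tape[-3..3]=0100110 (head:     ^)
Step 3: in state B at pos 1, read 1 -> (B,1)->write 0,move L,goto C. Now: state=C, head=0, tape[-3..3]=0100010 (head:    ^)
Step 4: in state C at pos 0, read 0 -> (C,0)->write 0,move L,goto A. Now: state=A, head=-1, tape[-3..3]=0100010 (head:   ^)
Step 5: in state A at pos -1, read 0 -> (A,0)->write 1,move R,goto A. Now: state=A, head=0, tape[-3..3]=0110010 (head:    ^)
Step 6: in state A at pos 0, read 0 -> (A,0)->write 1,move R,goto A. Now: state=A, head=1, tape[-3..3]=0111010 (head:     ^)

Answer: 1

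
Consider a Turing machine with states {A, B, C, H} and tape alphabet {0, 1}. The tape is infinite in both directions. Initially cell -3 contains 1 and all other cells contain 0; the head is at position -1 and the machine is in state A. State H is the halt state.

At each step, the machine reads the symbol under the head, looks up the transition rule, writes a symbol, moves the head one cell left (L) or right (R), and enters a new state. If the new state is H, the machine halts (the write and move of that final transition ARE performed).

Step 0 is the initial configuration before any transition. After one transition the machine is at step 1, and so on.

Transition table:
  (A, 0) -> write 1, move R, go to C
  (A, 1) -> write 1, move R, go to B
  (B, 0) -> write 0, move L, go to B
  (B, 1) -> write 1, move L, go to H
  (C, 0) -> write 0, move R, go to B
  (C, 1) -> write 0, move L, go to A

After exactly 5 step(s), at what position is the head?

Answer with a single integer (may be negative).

Answer: -2

Derivation:
Step 1: in state A at pos -1, read 0 -> (A,0)->write 1,move R,goto C. Now: state=C, head=0, tape[-4..1]=010100 (head:     ^)
Step 2: in state C at pos 0, read 0 -> (C,0)->write 0,move R,goto B. Now: state=B, head=1, tape[-4..2]=0101000 (head:      ^)
Step 3: in state B at pos 1, read 0 -> (B,0)->write 0,move L,goto B. Now: state=B, head=0, tape[-4..2]=0101000 (head:     ^)
Step 4: in state B at pos 0, read 0 -> (B,0)->write 0,move L,goto B. Now: state=B, head=-1, tape[-4..2]=0101000 (head:    ^)
Step 5: in state B at pos -1, read 1 -> (B,1)->write 1,move L,goto H. Now: state=H, head=-2, tape[-4..2]=0101000 (head:   ^)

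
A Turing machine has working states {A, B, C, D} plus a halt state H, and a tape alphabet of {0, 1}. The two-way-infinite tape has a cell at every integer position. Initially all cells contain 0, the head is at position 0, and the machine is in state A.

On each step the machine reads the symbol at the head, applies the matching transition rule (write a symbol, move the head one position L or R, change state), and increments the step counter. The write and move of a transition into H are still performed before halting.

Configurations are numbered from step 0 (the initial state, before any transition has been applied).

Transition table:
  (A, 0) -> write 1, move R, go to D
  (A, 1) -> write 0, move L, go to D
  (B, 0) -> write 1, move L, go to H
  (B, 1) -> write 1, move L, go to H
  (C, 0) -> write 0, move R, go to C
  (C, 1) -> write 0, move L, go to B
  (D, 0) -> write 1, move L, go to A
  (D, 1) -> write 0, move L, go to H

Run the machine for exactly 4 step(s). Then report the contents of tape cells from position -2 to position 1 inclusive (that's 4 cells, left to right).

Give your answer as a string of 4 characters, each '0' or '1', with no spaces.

Step 1: in state A at pos 0, read 0 -> (A,0)->write 1,move R,goto D. Now: state=D, head=1, tape[-1..2]=0100 (head:   ^)
Step 2: in state D at pos 1, read 0 -> (D,0)->write 1,move L,goto A. Now: state=A, head=0, tape[-1..2]=0110 (head:  ^)
Step 3: in state A at pos 0, read 1 -> (A,1)->write 0,move L,goto D. Now: state=D, head=-1, tape[-2..2]=00010 (head:  ^)
Step 4: in state D at pos -1, read 0 -> (D,0)->write 1,move L,goto A. Now: state=A, head=-2, tape[-3..2]=001010 (head:  ^)

Answer: 0101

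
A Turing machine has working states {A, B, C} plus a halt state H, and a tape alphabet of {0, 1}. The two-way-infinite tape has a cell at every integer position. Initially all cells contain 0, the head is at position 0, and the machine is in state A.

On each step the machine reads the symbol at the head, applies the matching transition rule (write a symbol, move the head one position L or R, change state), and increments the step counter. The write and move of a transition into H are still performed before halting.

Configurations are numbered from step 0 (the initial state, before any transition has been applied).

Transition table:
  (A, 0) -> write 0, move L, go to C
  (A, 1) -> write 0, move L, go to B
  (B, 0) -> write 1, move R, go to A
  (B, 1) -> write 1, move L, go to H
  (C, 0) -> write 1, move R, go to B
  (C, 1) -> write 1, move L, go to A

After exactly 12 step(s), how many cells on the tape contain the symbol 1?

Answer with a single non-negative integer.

Step 1: in state A at pos 0, read 0 -> (A,0)->write 0,move L,goto C. Now: state=C, head=-1, tape[-2..1]=0000 (head:  ^)
Step 2: in state C at pos -1, read 0 -> (C,0)->write 1,move R,goto B. Now: state=B, head=0, tape[-2..1]=0100 (head:   ^)
Step 3: in state B at pos 0, read 0 -> (B,0)->write 1,move R,goto A. Now: state=A, head=1, tape[-2..2]=01100 (head:    ^)
Step 4: in state A at pos 1, read 0 -> (A,0)->write 0,move L,goto C. Now: state=C, head=0, tape[-2..2]=01100 (head:   ^)
Step 5: in state C at pos 0, read 1 -> (C,1)->write 1,move L,goto A. Now: state=A, head=-1, tape[-2..2]=01100 (head:  ^)
Step 6: in state A at pos -1, read 1 -> (A,1)->write 0,move L,goto B. Now: state=B, head=-2, tape[-3..2]=000100 (head:  ^)
Step 7: in state B at pos -2, read 0 -> (B,0)->write 1,move R,goto A. Now: state=A, head=-1, tape[-3..2]=010100 (head:   ^)
Step 8: in state A at pos -1, read 0 -> (A,0)->write 0,move L,goto C. Now: state=C, head=-2, tape[-3..2]=010100 (head:  ^)
Step 9: in state C at pos -2, read 1 -> (C,1)->write 1,move L,goto A. Now: state=A, head=-3, tape[-4..2]=0010100 (head:  ^)
Step 10: in state A at pos -3, read 0 -> (A,0)->write 0,move L,goto C. Now: state=C, head=-4, tape[-5..2]=00010100 (head:  ^)
Step 11: in state C at pos -4, read 0 -> (C,0)->write 1,move R,goto B. Now: state=B, head=-3, tape[-5..2]=01010100 (head:   ^)
Step 12: in state B at pos -3, read 0 -> (B,0)->write 1,move R,goto A. Now: state=A, head=-2, tape[-5..2]=01110100 (head:    ^)
Cells containing 1 after step 12: {-4, -3, -2, 0} -> 4 cell(s)

Answer: 4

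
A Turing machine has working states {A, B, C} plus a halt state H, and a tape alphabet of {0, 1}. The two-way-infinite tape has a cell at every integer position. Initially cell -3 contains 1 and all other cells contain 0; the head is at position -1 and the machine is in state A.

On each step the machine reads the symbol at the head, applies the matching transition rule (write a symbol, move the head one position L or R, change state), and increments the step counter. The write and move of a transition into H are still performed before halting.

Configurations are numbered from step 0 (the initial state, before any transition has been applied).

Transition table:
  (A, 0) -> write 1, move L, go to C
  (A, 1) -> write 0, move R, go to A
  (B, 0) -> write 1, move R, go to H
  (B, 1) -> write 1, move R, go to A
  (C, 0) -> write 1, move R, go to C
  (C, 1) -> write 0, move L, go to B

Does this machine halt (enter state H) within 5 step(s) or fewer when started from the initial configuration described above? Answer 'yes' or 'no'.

Step 1: in state A at pos -1, read 0 -> (A,0)->write 1,move L,goto C. Now: state=C, head=-2, tape[-4..0]=01010 (head:   ^)
Step 2: in state C at pos -2, read 0 -> (C,0)->write 1,move R,goto C. Now: state=C, head=-1, tape[-4..0]=01110 (head:    ^)
Step 3: in state C at pos -1, read 1 -> (C,1)->write 0,move L,goto B. Now: state=B, head=-2, tape[-4..0]=01100 (head:   ^)
Step 4: in state B at pos -2, read 1 -> (B,1)->write 1,move R,goto A. Now: state=A, head=-1, tape[-4..0]=01100 (head:    ^)
Step 5: in state A at pos -1, read 0 -> (A,0)->write 1,move L,goto C. Now: state=C, head=-2, tape[-4..0]=01110 (head:   ^)
After 5 step(s): state = C (not H) -> not halted within 5 -> no

Answer: no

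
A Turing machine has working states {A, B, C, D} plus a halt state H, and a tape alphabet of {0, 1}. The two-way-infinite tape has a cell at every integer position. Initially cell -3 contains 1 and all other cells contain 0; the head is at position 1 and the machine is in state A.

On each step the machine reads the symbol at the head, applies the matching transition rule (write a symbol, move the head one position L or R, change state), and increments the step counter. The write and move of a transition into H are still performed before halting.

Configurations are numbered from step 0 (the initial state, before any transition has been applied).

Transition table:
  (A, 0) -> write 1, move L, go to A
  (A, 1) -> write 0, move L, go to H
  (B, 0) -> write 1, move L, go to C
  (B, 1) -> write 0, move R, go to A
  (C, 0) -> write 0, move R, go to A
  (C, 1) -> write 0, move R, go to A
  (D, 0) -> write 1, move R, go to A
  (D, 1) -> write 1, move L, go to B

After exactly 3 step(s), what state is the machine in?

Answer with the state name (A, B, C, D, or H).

Answer: A

Derivation:
Step 1: in state A at pos 1, read 0 -> (A,0)->write 1,move L,goto A. Now: state=A, head=0, tape[-4..2]=0100010 (head:     ^)
Step 2: in state A at pos 0, read 0 -> (A,0)->write 1,move L,goto A. Now: state=A, head=-1, tape[-4..2]=0100110 (head:    ^)
Step 3: in state A at pos -1, read 0 -> (A,0)->write 1,move L,goto A. Now: state=A, head=-2, tape[-4..2]=0101110 (head:   ^)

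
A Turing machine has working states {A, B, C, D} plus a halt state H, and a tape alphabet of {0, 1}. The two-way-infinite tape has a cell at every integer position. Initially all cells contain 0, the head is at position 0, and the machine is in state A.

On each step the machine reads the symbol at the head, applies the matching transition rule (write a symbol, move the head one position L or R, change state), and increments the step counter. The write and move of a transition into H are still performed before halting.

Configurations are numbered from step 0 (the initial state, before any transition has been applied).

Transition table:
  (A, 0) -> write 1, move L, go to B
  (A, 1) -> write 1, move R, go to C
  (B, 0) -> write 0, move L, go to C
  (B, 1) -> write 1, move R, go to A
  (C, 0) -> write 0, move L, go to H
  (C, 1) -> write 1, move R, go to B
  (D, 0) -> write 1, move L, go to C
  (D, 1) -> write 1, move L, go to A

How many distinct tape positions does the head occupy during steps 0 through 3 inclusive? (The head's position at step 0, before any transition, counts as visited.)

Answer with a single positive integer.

Answer: 4

Derivation:
Step 1: in state A at pos 0, read 0 -> (A,0)->write 1,move L,goto B. Now: state=B, head=-1, tape[-2..1]=0010 (head:  ^)
Step 2: in state B at pos -1, read 0 -> (B,0)->write 0,move L,goto C. Now: state=C, head=-2, tape[-3..1]=00010 (head:  ^)
Step 3: in state C at pos -2, read 0 -> (C,0)->write 0,move L,goto H. Now: state=H, head=-3, tape[-4..1]=000010 (head:  ^)
Head positions at steps 0..3: starting at 0, distinct positions visited = {-3, -2, -1, 0} -> 4 position(s)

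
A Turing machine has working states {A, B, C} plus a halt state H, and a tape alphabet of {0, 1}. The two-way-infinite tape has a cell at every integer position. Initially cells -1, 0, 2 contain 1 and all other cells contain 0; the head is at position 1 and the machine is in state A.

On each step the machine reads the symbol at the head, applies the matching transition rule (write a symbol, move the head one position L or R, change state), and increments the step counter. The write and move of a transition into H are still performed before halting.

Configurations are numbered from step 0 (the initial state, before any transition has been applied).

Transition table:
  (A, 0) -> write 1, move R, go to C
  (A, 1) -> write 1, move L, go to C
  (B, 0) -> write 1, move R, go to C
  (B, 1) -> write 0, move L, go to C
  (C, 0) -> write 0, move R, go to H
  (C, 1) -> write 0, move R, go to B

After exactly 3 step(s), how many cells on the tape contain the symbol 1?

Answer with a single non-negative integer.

Answer: 4

Derivation:
Step 1: in state A at pos 1, read 0 -> (A,0)->write 1,move R,goto C. Now: state=C, head=2, tape[-2..3]=011110 (head:     ^)
Step 2: in state C at pos 2, read 1 -> (C,1)->write 0,move R,goto B. Now: state=B, head=3, tape[-2..4]=0111000 (head:      ^)
Step 3: in state B at pos 3, read 0 -> (B,0)->write 1,move R,goto C. Now: state=C, head=4, tape[-2..5]=01110100 (head:       ^)
Cells containing 1 after step 3: {-1, 0, 1, 3} -> 4 cell(s)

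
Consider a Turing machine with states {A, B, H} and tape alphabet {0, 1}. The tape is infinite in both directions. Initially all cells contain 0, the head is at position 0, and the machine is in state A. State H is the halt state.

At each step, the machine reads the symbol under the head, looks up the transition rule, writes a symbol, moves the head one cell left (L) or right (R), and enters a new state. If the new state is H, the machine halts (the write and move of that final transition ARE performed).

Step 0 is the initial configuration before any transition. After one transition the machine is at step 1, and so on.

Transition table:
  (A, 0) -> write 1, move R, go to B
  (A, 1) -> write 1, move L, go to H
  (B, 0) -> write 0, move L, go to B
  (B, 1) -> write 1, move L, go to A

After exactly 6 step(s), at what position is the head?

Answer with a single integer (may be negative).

Answer: -2

Derivation:
Step 1: in state A at pos 0, read 0 -> (A,0)->write 1,move R,goto B. Now: state=B, head=1, tape[-1..2]=0100 (head:   ^)
Step 2: in state B at pos 1, read 0 -> (B,0)->write 0,move L,goto B. Now: state=B, head=0, tape[-1..2]=0100 (head:  ^)
Step 3: in state B at pos 0, read 1 -> (B,1)->write 1,move L,goto A. Now: state=A, head=-1, tape[-2..2]=00100 (head:  ^)
Step 4: in state A at pos -1, read 0 -> (A,0)->write 1,move R,goto B. Now: state=B, head=0, tape[-2..2]=01100 (head:   ^)
Step 5: in state B at pos 0, read 1 -> (B,1)->write 1,move L,goto A. Now: state=A, head=-1, tape[-2..2]=01100 (head:  ^)
Step 6: in state A at pos -1, read 1 -> (A,1)->write 1,move L,goto H. Now: state=H, head=-2, tape[-3..2]=001100 (head:  ^)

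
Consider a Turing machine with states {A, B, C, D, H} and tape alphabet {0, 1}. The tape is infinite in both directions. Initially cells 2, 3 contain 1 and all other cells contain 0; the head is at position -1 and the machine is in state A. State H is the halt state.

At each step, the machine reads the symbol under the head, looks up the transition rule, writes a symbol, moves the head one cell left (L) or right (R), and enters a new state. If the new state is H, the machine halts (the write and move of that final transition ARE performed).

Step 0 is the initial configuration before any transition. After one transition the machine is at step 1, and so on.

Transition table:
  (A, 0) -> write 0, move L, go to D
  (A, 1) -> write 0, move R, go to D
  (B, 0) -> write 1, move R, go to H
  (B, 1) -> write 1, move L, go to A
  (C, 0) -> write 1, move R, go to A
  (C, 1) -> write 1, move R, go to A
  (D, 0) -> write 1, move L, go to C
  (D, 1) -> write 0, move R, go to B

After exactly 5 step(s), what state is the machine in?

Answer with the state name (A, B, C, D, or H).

Answer: C

Derivation:
Step 1: in state A at pos -1, read 0 -> (A,0)->write 0,move L,goto D. Now: state=D, head=-2, tape[-3..4]=00000110 (head:  ^)
Step 2: in state D at pos -2, read 0 -> (D,0)->write 1,move L,goto C. Now: state=C, head=-3, tape[-4..4]=001000110 (head:  ^)
Step 3: in state C at pos -3, read 0 -> (C,0)->write 1,move R,goto A. Now: state=A, head=-2, tape[-4..4]=011000110 (head:   ^)
Step 4: in state A at pos -2, read 1 -> (A,1)->write 0,move R,goto D. Now: state=D, head=-1, tape[-4..4]=010000110 (head:    ^)
Step 5: in state D at pos -1, read 0 -> (D,0)->write 1,move L,goto C. Now: state=C, head=-2, tape[-4..4]=010100110 (head:   ^)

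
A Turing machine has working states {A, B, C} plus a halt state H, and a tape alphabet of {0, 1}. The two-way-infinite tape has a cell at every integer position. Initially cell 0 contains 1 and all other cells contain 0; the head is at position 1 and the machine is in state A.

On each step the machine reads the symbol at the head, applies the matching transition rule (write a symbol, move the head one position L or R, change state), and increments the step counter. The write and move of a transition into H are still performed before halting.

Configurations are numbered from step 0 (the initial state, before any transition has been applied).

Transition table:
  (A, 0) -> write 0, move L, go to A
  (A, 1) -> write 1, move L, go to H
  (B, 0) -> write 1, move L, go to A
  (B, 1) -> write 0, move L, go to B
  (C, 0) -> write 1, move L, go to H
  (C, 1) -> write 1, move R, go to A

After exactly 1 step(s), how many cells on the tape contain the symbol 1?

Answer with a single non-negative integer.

Step 1: in state A at pos 1, read 0 -> (A,0)->write 0,move L,goto A. Now: state=A, head=0, tape[-1..2]=0100 (head:  ^)
Cells containing 1 after step 1: {0} -> 1 cell(s)

Answer: 1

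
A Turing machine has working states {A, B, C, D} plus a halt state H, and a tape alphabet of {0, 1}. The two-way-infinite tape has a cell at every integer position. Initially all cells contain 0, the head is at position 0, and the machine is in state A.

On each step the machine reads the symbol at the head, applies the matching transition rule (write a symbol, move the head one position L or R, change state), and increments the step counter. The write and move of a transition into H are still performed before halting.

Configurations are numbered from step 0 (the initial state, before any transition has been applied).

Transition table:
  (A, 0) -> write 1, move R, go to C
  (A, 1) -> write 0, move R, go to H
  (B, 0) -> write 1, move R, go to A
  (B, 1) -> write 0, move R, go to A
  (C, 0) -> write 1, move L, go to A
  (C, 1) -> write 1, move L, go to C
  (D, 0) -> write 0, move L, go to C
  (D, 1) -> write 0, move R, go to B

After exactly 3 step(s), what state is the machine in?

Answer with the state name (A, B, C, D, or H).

Step 1: in state A at pos 0, read 0 -> (A,0)->write 1,move R,goto C. Now: state=C, head=1, tape[-1..2]=0100 (head:   ^)
Step 2: in state C at pos 1, read 0 -> (C,0)->write 1,move L,goto A. Now: state=A, head=0, tape[-1..2]=0110 (head:  ^)
Step 3: in state A at pos 0, read 1 -> (A,1)->write 0,move R,goto H. Now: state=H, head=1, tape[-1..2]=0010 (head:   ^)

Answer: H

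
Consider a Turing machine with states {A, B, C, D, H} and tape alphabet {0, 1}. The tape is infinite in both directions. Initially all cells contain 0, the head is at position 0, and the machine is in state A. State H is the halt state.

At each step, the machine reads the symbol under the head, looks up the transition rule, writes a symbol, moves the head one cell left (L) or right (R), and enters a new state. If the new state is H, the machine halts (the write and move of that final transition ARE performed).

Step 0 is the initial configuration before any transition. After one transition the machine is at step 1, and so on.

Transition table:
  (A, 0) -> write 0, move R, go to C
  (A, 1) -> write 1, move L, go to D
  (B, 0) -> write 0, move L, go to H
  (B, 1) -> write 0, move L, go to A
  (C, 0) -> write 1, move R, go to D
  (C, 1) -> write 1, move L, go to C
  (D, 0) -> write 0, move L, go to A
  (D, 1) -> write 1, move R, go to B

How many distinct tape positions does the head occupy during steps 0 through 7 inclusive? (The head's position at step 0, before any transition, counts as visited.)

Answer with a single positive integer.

Answer: 4

Derivation:
Step 1: in state A at pos 0, read 0 -> (A,0)->write 0,move R,goto C. Now: state=C, head=1, tape[-1..2]=0000 (head:   ^)
Step 2: in state C at pos 1, read 0 -> (C,0)->write 1,move R,goto D. Now: state=D, head=2, tape[-1..3]=00100 (head:    ^)
Step 3: in state D at pos 2, read 0 -> (D,0)->write 0,move L,goto A. Now: state=A, head=1, tape[-1..3]=00100 (head:   ^)
Step 4: in state A at pos 1, read 1 -> (A,1)->write 1,move L,goto D. Now: state=D, head=0, tape[-1..3]=00100 (head:  ^)
Step 5: in state D at pos 0, read 0 -> (D,0)->write 0,move L,goto A. Now: state=A, head=-1, tape[-2..3]=000100 (head:  ^)
Step 6: in state A at pos -1, read 0 -> (A,0)->write 0,move R,goto C. Now: state=C, head=0, tape[-2..3]=000100 (head:   ^)
Step 7: in state C at pos 0, read 0 -> (C,0)->write 1,move R,goto D. Now: state=D, head=1, tape[-2..3]=001100 (head:    ^)
Head positions at steps 0..7: starting at 0, distinct positions visited = {-1, 0, 1, 2} -> 4 position(s)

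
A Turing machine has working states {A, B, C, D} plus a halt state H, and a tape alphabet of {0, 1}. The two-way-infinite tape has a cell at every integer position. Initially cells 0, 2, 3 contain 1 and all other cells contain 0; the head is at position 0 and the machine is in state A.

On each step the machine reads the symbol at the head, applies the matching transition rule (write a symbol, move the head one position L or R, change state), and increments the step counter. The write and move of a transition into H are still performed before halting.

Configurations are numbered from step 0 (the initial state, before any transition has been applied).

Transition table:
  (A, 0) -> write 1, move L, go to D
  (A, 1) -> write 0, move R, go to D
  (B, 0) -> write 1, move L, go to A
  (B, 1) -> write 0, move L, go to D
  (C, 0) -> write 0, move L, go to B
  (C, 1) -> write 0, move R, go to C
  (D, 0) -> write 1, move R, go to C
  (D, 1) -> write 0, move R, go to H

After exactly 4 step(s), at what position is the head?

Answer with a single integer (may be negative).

Step 1: in state A at pos 0, read 1 -> (A,1)->write 0,move R,goto D. Now: state=D, head=1, tape[-1..4]=000110 (head:   ^)
Step 2: in state D at pos 1, read 0 -> (D,0)->write 1,move R,goto C. Now: state=C, head=2, tape[-1..4]=001110 (head:    ^)
Step 3: in state C at pos 2, read 1 -> (C,1)->write 0,move R,goto C. Now: state=C, head=3, tape[-1..4]=001010 (head:     ^)
Step 4: in state C at pos 3, read 1 -> (C,1)->write 0,move R,goto C. Now: state=C, head=4, tape[-1..5]=0010000 (head:      ^)

Answer: 4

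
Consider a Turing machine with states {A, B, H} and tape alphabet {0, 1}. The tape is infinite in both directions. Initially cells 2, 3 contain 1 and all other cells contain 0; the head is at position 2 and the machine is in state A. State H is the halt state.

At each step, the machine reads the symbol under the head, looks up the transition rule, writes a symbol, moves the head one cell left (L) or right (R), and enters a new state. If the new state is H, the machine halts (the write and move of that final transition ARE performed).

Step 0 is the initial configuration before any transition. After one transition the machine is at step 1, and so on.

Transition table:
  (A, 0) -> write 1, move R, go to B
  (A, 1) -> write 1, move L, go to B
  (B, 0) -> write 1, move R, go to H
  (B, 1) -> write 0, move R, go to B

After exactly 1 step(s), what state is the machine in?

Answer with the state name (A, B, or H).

Step 1: in state A at pos 2, read 1 -> (A,1)->write 1,move L,goto B. Now: state=B, head=1, tape[0..4]=00110 (head:  ^)

Answer: B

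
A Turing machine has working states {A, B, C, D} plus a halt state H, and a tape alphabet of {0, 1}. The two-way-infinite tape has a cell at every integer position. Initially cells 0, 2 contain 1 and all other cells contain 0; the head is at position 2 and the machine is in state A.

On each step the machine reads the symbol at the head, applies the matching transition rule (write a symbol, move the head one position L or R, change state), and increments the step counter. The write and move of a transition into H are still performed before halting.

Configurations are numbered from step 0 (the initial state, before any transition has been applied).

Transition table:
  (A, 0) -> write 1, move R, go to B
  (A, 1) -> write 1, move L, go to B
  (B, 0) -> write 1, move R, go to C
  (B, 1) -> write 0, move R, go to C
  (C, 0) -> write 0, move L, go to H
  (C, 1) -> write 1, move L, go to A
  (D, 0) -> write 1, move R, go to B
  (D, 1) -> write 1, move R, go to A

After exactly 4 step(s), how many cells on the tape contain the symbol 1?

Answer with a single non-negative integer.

Answer: 3

Derivation:
Step 1: in state A at pos 2, read 1 -> (A,1)->write 1,move L,goto B. Now: state=B, head=1, tape[-1..3]=01010 (head:   ^)
Step 2: in state B at pos 1, read 0 -> (B,0)->write 1,move R,goto C. Now: state=C, head=2, tape[-1..3]=01110 (head:    ^)
Step 3: in state C at pos 2, read 1 -> (C,1)->write 1,move L,goto A. Now: state=A, head=1, tape[-1..3]=01110 (head:   ^)
Step 4: in state A at pos 1, read 1 -> (A,1)->write 1,move L,goto B. Now: state=B, head=0, tape[-1..3]=01110 (head:  ^)
Cells containing 1 after step 4: {0, 1, 2} -> 3 cell(s)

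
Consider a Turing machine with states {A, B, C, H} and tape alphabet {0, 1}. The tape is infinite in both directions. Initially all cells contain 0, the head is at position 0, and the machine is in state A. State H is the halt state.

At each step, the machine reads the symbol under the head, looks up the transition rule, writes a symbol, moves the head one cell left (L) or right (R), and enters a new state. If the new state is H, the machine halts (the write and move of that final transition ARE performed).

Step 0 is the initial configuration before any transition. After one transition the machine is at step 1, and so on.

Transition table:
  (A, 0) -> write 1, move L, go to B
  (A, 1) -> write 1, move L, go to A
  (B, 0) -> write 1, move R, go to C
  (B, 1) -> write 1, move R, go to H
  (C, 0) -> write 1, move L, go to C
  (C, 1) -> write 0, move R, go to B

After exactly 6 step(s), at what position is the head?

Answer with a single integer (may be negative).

Step 1: in state A at pos 0, read 0 -> (A,0)->write 1,move L,goto B. Now: state=B, head=-1, tape[-2..1]=0010 (head:  ^)
Step 2: in state B at pos -1, read 0 -> (B,0)->write 1,move R,goto C. Now: state=C, head=0, tape[-2..1]=0110 (head:   ^)
Step 3: in state C at pos 0, read 1 -> (C,1)->write 0,move R,goto B. Now: state=B, head=1, tape[-2..2]=01000 (head:    ^)
Step 4: in state B at pos 1, read 0 -> (B,0)->write 1,move R,goto C. Now: state=C, head=2, tape[-2..3]=010100 (head:     ^)
Step 5: in state C at pos 2, read 0 -> (C,0)->write 1,move L,goto C. Now: state=C, head=1, tape[-2..3]=010110 (head:    ^)
Step 6: in state C at pos 1, read 1 -> (C,1)->write 0,move R,goto B. Now: state=B, head=2, tape[-2..3]=010010 (head:     ^)

Answer: 2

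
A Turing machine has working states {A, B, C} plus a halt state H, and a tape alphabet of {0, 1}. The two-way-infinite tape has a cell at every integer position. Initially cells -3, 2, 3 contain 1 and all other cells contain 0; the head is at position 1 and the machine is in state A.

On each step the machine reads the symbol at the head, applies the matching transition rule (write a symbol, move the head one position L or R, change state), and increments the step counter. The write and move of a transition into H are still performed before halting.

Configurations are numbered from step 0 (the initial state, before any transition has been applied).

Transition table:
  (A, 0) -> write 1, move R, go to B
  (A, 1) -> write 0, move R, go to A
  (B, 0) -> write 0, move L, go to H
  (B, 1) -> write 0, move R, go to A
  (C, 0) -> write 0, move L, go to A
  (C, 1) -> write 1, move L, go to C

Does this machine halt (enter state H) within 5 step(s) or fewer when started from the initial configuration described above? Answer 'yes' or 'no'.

Answer: yes

Derivation:
Step 1: in state A at pos 1, read 0 -> (A,0)->write 1,move R,goto B. Now: state=B, head=2, tape[-4..4]=010001110 (head:       ^)
Step 2: in state B at pos 2, read 1 -> (B,1)->write 0,move R,goto A. Now: state=A, head=3, tape[-4..4]=010001010 (head:        ^)
Step 3: in state A at pos 3, read 1 -> (A,1)->write 0,move R,goto A. Now: state=A, head=4, tape[-4..5]=0100010000 (head:         ^)
Step 4: in state A at pos 4, read 0 -> (A,0)->write 1,move R,goto B. Now: state=B, head=5, tape[-4..6]=01000100100 (head:          ^)
Step 5: in state B at pos 5, read 0 -> (B,0)->write 0,move L,goto H. Now: state=H, head=4, tape[-4..6]=01000100100 (head:         ^)
State H reached at step 5; 5 <= 5 -> yes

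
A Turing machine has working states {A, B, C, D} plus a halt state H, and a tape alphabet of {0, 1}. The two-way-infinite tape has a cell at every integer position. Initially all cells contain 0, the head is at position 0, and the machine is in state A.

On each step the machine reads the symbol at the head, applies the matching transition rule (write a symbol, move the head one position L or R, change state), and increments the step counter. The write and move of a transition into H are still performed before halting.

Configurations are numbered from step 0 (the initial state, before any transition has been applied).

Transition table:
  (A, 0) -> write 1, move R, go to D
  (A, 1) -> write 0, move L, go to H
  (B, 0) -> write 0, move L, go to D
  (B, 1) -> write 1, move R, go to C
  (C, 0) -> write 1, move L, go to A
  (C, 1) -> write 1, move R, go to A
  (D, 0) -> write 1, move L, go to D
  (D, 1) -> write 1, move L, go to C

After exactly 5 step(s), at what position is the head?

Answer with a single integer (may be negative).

Step 1: in state A at pos 0, read 0 -> (A,0)->write 1,move R,goto D. Now: state=D, head=1, tape[-1..2]=0100 (head:   ^)
Step 2: in state D at pos 1, read 0 -> (D,0)->write 1,move L,goto D. Now: state=D, head=0, tape[-1..2]=0110 (head:  ^)
Step 3: in state D at pos 0, read 1 -> (D,1)->write 1,move L,goto C. Now: state=C, head=-1, tape[-2..2]=00110 (head:  ^)
Step 4: in state C at pos -1, read 0 -> (C,0)->write 1,move L,goto A. Now: state=A, head=-2, tape[-3..2]=001110 (head:  ^)
Step 5: in state A at pos -2, read 0 -> (A,0)->write 1,move R,goto D. Now: state=D, head=-1, tape[-3..2]=011110 (head:   ^)

Answer: -1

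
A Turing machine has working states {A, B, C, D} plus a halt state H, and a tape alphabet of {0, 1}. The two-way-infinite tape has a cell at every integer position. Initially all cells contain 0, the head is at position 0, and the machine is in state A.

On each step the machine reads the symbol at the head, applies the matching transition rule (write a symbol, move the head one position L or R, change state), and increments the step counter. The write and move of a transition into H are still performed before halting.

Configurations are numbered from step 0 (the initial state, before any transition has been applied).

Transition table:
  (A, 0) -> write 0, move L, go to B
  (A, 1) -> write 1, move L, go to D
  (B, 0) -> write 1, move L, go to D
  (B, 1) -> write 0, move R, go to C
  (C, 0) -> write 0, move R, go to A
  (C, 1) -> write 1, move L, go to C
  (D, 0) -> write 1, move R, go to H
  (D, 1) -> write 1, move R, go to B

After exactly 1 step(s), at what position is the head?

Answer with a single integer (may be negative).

Answer: -1

Derivation:
Step 1: in state A at pos 0, read 0 -> (A,0)->write 0,move L,goto B. Now: state=B, head=-1, tape[-2..1]=0000 (head:  ^)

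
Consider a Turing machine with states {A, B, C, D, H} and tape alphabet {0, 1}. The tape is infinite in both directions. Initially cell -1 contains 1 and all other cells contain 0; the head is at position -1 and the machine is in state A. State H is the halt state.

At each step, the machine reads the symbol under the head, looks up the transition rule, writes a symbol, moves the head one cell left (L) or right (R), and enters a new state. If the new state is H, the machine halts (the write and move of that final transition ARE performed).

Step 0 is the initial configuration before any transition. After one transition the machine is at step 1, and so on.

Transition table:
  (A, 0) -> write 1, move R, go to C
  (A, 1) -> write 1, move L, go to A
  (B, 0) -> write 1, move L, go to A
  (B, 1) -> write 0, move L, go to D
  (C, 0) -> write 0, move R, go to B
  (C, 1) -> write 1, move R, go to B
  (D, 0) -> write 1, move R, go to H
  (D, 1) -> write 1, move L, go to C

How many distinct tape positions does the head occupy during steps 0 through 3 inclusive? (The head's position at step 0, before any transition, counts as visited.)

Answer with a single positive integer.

Step 1: in state A at pos -1, read 1 -> (A,1)->write 1,move L,goto A. Now: state=A, head=-2, tape[-3..0]=0010 (head:  ^)
Step 2: in state A at pos -2, read 0 -> (A,0)->write 1,move R,goto C. Now: state=C, head=-1, tape[-3..0]=0110 (head:   ^)
Step 3: in state C at pos -1, read 1 -> (C,1)->write 1,move R,goto B. Now: state=B, head=0, tape[-3..1]=01100 (head:    ^)
Head positions at steps 0..3: starting at -1, distinct positions visited = {-2, -1, 0} -> 3 position(s)

Answer: 3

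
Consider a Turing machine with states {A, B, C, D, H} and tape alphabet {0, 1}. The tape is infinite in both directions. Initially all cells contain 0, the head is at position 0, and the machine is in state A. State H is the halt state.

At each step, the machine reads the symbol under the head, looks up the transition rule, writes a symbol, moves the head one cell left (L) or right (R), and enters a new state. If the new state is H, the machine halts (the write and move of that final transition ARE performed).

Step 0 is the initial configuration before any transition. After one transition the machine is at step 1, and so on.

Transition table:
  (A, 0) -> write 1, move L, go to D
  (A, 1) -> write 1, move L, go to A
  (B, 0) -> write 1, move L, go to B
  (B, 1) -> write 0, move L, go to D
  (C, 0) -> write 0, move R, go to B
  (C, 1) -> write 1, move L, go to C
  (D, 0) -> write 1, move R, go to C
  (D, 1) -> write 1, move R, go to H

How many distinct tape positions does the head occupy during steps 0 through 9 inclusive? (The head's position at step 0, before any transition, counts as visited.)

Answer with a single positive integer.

Answer: 3

Derivation:
Step 1: in state A at pos 0, read 0 -> (A,0)->write 1,move L,goto D. Now: state=D, head=-1, tape[-2..1]=0010 (head:  ^)
Step 2: in state D at pos -1, read 0 -> (D,0)->write 1,move R,goto C. Now: state=C, head=0, tape[-2..1]=0110 (head:   ^)
Step 3: in state C at pos 0, read 1 -> (C,1)->write 1,move L,goto C. Now: state=C, head=-1, tape[-2..1]=0110 (head:  ^)
Step 4: in state C at pos -1, read 1 -> (C,1)->write 1,move L,goto C. Now: state=C, head=-2, tape[-3..1]=00110 (head:  ^)
Step 5: in state C at pos -2, read 0 -> (C,0)->write 0,move R,goto B. Now: state=B, head=-1, tape[-3..1]=00110 (head:   ^)
Step 6: in state B at pos -1, read 1 -> (B,1)->write 0,move L,goto D. Now: state=D, head=-2, tape[-3..1]=00010 (head:  ^)
Step 7: in state D at pos -2, read 0 -> (D,0)->write 1,move R,goto C. Now: state=C, head=-1, tape[-3..1]=01010 (head:   ^)
Step 8: in state C at pos -1, read 0 -> (C,0)->write 0,move R,goto B. Now: state=B, head=0, tape[-3..1]=01010 (head:    ^)
Step 9: in state B at pos 0, read 1 -> (B,1)->write 0,move L,goto D. Now: state=D, head=-1, tape[-3..1]=01000 (head:   ^)
Head positions at steps 0..9: starting at 0, distinct positions visited = {-2, -1, 0} -> 3 position(s)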